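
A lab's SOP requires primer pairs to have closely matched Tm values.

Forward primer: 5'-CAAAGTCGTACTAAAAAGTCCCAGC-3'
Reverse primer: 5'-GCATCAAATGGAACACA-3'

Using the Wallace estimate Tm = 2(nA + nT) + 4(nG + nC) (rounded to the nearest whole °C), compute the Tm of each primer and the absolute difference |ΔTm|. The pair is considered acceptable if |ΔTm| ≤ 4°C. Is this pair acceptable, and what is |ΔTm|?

|ΔTm| = 24°C; the pair is not acceptable.

Forward: A=10 T=4 G=4 C=7 → Tm = 2·14 + 4·11 = 72°C.
Reverse: A=8 T=2 G=3 C=4 → Tm = 2·10 + 4·7 = 48°C.
|ΔTm| = |72 − 48| = 24°C, > 4°C.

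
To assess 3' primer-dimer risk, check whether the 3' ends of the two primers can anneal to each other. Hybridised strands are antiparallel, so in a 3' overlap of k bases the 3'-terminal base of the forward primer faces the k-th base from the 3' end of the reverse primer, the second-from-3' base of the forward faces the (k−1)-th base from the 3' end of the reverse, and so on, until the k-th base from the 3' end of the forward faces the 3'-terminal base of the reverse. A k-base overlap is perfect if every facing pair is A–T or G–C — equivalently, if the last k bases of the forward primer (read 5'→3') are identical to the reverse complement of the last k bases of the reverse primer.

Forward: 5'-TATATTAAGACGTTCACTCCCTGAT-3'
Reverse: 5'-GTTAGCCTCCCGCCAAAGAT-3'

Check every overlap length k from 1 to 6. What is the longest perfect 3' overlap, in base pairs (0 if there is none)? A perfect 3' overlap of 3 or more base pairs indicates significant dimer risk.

Longest perfect overlap: 2 complementary base pairs; below the dimer-risk threshold (threshold 3).

Last 6 bases (5'→3') — forward …CCTGAT, reverse …AAAGAT.
Reverse complement of the reverse primer's last 6 bases: ATCTTT; its first k bases are the reverse complement of the reverse primer's last k bases, so a perfect k-base overlap needs the forward primer's last k bases to equal them.
Comparing (forward last k vs required): k=1: T vs A ✗; k=2: AT vs AT ✓; k=3: GAT vs ATC ✗; k=4: TGAT vs ATCT ✗; k=5: CTGAT vs ATCTT ✗; k=6: CCTGAT vs ATCTTT ✗.
Only k = 2 is perfect, so the longest perfect 3' overlap is 2.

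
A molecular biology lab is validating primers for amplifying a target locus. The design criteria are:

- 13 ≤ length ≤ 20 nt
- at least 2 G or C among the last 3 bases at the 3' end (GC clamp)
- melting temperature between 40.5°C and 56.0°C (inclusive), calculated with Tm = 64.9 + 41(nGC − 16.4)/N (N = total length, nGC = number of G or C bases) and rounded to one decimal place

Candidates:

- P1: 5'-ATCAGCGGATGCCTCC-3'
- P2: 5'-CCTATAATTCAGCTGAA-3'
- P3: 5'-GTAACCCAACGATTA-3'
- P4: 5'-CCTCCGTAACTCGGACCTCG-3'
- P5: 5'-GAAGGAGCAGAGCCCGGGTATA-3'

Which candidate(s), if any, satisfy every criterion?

P1 only.

P1 (16 nt, A=3 T=3 G=4 C=6): length 16 ✓; 3' end TCC has 2 G/C ✓; Tm = 64.9 + 41·(10 − 16.4)/16 = 48.5°C ✓ — passes.
P2 (17 nt, A=6 T=5 G=2 C=4): length 17 ✓; 3' end GAA has 1 G/C, need ≥2 ✗; Tm = 64.9 + 41·(6 − 16.4)/17 = 39.8°C, outside 40.5–56.0°C ✗ — fails.
P3 (15 nt, A=6 T=3 G=2 C=4): length 15 ✓; 3' end TTA has 0 G/C, need ≥2 ✗; Tm = 64.9 + 41·(6 − 16.4)/15 = 36.5°C, outside 40.5–56.0°C ✗ — fails.
P4 (20 nt, A=3 T=4 G=4 C=9): length 20 ✓; 3' end TCG has 2 G/C ✓; Tm = 64.9 + 41·(13 − 16.4)/20 = 57.9°C, outside 40.5–56.0°C ✗ — fails.
P5 (22 nt, A=7 T=2 G=9 C=4): length 22, outside 13–20 ✗; 3' end ATA has 0 G/C, need ≥2 ✗; Tm = 64.9 + 41·(13 − 16.4)/22 = 58.6°C, outside 40.5–56.0°C ✗ — fails.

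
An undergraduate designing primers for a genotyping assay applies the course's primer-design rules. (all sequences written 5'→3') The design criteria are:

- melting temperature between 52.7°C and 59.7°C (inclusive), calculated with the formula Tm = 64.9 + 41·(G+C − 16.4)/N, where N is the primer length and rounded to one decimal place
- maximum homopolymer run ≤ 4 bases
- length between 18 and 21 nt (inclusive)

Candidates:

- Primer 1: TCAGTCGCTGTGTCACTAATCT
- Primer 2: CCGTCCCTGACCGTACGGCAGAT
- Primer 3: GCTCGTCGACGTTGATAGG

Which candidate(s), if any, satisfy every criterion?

Primer 1 (22 nt, A=4 T=8 G=4 C=6): Tm = 64.9 + 41·(10 − 16.4)/22 = 53.0°C ✓; longest run = 2 ✓; length 22, outside 18–21 ✗ — fails.
Primer 2 (23 nt, A=4 T=4 G=6 C=9): Tm = 64.9 + 41·(15 − 16.4)/23 = 62.4°C, outside 52.7–59.7°C ✗; longest run = 3 ✓; length 23, outside 18–21 ✗ — fails.
Primer 3 (19 nt, A=3 T=5 G=7 C=4): Tm = 64.9 + 41·(11 − 16.4)/19 = 53.2°C ✓; longest run = 2 ✓; length 19 ✓ — passes.

Primer 3 only.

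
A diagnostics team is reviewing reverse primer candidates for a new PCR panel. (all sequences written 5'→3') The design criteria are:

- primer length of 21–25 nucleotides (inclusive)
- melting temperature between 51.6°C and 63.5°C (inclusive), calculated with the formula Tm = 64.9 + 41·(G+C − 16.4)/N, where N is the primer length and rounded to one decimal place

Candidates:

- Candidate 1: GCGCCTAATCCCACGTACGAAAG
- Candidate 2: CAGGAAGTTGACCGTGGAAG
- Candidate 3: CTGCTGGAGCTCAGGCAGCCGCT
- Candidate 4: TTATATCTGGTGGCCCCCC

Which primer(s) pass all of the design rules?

Candidate 1 only.

Candidate 1 (23 nt, A=7 T=3 G=5 C=8): length 23 ✓; Tm = 64.9 + 41·(13 − 16.4)/23 = 58.8°C ✓ — passes.
Candidate 2 (20 nt, A=6 T=3 G=8 C=3): length 20, outside 21–25 ✗; Tm = 64.9 + 41·(11 − 16.4)/20 = 53.8°C ✓ — fails.
Candidate 3 (23 nt, A=3 T=4 G=8 C=8): length 23 ✓; Tm = 64.9 + 41·(16 − 16.4)/23 = 64.2°C, outside 51.6–63.5°C ✗ — fails.
Candidate 4 (19 nt, A=2 T=6 G=4 C=7): length 19, outside 21–25 ✗; Tm = 64.9 + 41·(11 − 16.4)/19 = 53.2°C ✓ — fails.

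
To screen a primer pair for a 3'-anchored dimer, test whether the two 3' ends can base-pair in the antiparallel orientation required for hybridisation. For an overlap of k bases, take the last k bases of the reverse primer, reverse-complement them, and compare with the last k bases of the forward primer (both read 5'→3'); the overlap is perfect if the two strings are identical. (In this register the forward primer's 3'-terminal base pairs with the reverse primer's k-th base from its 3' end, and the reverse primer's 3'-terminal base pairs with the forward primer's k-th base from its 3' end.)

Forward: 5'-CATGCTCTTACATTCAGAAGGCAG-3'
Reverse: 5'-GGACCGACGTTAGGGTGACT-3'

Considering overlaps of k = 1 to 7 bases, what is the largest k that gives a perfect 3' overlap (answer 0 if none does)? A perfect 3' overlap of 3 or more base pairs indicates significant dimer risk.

Longest perfect overlap: 2 complementary base pairs; below the dimer-risk threshold (threshold 3).

Last 7 bases (5'→3') — forward …AAGGCAG, reverse …GGTGACT.
Reverse complement of the reverse primer's last 7 bases: AGTCACC; its first k bases are the reverse complement of the reverse primer's last k bases, so a perfect k-base overlap needs the forward primer's last k bases to equal them.
Comparing (forward last k vs required): k=1: G vs A ✗; k=2: AG vs AG ✓; k=3: CAG vs AGT ✗; k=4: GCAG vs AGTC ✗; k=5: GGCAG vs AGTCA ✗; k=6: AGGCAG vs AGTCAC ✗; k=7: AAGGCAG vs AGTCACC ✗.
Only k = 2 is perfect, so the longest perfect 3' overlap is 2.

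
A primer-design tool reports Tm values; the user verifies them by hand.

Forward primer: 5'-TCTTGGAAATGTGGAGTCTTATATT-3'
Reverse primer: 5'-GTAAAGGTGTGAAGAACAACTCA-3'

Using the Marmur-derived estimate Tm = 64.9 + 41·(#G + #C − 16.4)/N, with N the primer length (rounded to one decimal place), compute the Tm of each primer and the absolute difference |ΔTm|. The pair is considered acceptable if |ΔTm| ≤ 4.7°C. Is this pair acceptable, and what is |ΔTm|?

Forward: G+C = 8, N = 25 → Tm = 64.9 + 41·(8 − 16.4)/25 = 51.1°C.
Reverse: G+C = 9, N = 23 → Tm = 64.9 + 41·(9 − 16.4)/23 = 51.7°C.
|ΔTm| = |51.1 − 51.7| = 0.6°C, ≤ 4.7°C.

|ΔTm| = 0.6°C; the pair is acceptable.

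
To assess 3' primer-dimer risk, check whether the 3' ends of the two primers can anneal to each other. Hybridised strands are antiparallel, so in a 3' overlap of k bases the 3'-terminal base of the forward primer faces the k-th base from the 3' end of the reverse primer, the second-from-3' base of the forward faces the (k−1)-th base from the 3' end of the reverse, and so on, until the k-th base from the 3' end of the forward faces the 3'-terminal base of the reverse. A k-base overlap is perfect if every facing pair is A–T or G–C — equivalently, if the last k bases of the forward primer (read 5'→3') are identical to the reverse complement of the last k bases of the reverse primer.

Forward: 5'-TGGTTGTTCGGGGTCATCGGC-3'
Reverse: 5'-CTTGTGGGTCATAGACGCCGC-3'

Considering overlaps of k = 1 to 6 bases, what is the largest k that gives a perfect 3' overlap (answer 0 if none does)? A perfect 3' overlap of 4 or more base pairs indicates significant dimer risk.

Last 6 bases (5'→3') — forward …ATCGGC, reverse …CGCCGC.
Reverse complement of the reverse primer's last 6 bases: GCGGCG; its first k bases are the reverse complement of the reverse primer's last k bases, so a perfect k-base overlap needs the forward primer's last k bases to equal them.
Comparing (forward last k vs required): k=1: C vs G ✗; k=2: GC vs GC ✓; k=3: GGC vs GCG ✗; k=4: CGGC vs GCGG ✗; k=5: TCGGC vs GCGGC ✗; k=6: ATCGGC vs GCGGCG ✗.
Only k = 2 is perfect, so the longest perfect 3' overlap is 2.

Longest perfect overlap: 2 complementary base pairs; below the dimer-risk threshold (threshold 4).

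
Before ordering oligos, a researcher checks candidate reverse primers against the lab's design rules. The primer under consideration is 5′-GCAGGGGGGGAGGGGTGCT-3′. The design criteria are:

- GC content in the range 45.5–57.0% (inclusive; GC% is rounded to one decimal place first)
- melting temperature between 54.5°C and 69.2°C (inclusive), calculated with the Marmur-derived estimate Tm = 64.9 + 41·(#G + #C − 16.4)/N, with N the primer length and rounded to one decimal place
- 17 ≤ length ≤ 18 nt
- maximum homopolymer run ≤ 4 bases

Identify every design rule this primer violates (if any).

Base counts: A=2, T=2, G=13, C=2 (length 19).
GC content: GC 15/19 = 78.9%, outside 45.5–57.0% ✗
Tm: Tm = 64.9 + 41·(15 − 16.4)/19 = 61.9°C ✓
length: length 19, outside 17–18 ✗
homopolymer run: longest run = 7, exceeds 4 ✗

Fails: GC content, length, homopolymer run.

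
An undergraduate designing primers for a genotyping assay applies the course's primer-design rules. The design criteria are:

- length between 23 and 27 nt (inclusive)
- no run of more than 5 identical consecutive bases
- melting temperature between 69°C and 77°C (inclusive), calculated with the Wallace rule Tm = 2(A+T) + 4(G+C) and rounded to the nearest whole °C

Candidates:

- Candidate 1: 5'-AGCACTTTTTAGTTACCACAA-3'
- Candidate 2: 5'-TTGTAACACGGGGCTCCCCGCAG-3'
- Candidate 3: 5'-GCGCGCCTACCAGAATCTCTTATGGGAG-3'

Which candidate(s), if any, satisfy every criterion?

Candidate 1 (21 nt, A=7 T=7 G=2 C=5): length 21, outside 23–27 ✗; longest run = 5 ✓; Tm = 2·14 + 4·7 = 56°C, outside 69–77°C ✗ — fails.
Candidate 2 (23 nt, A=4 T=4 G=7 C=8): length 23 ✓; longest run = 4 ✓; Tm = 2·8 + 4·15 = 76°C ✓ — passes.
Candidate 3 (28 nt, A=6 T=6 G=8 C=8): length 28, outside 23–27 ✗; longest run = 3 ✓; Tm = 2·12 + 4·16 = 88°C, outside 69–77°C ✗ — fails.

Candidate 2 only.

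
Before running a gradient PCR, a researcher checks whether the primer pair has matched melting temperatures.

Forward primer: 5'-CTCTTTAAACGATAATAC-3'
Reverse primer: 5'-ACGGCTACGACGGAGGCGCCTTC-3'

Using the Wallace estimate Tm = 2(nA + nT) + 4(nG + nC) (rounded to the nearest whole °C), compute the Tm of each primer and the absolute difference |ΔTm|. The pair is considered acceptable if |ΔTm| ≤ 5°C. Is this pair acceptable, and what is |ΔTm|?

Forward: A=7 T=6 G=1 C=4 → Tm = 2·13 + 4·5 = 46°C.
Reverse: A=4 T=3 G=8 C=8 → Tm = 2·7 + 4·16 = 78°C.
|ΔTm| = |46 − 78| = 32°C, > 5°C.

|ΔTm| = 32°C; the pair is not acceptable.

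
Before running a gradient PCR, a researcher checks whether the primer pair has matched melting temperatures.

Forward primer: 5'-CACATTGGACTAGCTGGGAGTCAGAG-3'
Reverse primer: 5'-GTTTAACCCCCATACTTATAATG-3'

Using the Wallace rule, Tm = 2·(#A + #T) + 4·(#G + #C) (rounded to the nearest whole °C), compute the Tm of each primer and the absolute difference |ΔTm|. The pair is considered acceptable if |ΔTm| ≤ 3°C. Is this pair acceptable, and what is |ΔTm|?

|ΔTm| = 18°C; the pair is not acceptable.

Forward: A=7 T=5 G=9 C=5 → Tm = 2·12 + 4·14 = 80°C.
Reverse: A=7 T=8 G=2 C=6 → Tm = 2·15 + 4·8 = 62°C.
|ΔTm| = |80 − 62| = 18°C, > 3°C.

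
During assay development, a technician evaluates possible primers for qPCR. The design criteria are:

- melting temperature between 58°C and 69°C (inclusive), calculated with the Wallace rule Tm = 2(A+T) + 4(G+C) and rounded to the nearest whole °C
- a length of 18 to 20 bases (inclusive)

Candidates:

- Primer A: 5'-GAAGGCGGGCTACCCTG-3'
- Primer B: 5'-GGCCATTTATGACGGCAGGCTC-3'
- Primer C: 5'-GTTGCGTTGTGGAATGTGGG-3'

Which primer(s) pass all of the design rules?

Primer C only.

Primer A (17 nt, A=3 T=2 G=7 C=5): Tm = 2·5 + 4·12 = 58°C ✓; length 17, outside 18–20 ✗ — fails.
Primer B (22 nt, A=4 T=5 G=7 C=6): Tm = 2·9 + 4·13 = 70°C, outside 58–69°C ✗; length 22, outside 18–20 ✗ — fails.
Primer C (20 nt, A=2 T=7 G=10 C=1): Tm = 2·9 + 4·11 = 62°C ✓; length 20 ✓ — passes.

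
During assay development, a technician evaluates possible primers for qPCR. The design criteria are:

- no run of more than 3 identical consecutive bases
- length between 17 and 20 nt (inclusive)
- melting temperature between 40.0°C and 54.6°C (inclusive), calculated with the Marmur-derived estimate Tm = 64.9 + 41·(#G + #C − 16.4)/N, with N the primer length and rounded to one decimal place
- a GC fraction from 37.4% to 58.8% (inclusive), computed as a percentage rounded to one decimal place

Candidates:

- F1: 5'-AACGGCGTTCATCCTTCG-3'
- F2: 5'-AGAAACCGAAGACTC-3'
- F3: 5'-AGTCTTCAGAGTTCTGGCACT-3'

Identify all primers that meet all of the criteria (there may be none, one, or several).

F1 only.

F1 (18 nt, A=3 T=5 G=4 C=6): longest run = 2 ✓; length 18 ✓; Tm = 64.9 + 41·(10 − 16.4)/18 = 50.3°C ✓; GC 10/18 = 55.6% ✓ — passes.
F2 (15 nt, A=7 T=1 G=3 C=4): longest run = 3 ✓; length 15, outside 17–20 ✗; Tm = 64.9 + 41·(7 − 16.4)/15 = 39.2°C, outside 40.0–54.6°C ✗; GC 7/15 = 46.7% ✓ — fails.
F3 (21 nt, A=4 T=7 G=5 C=5): longest run = 2 ✓; length 21, outside 17–20 ✗; Tm = 64.9 + 41·(10 − 16.4)/21 = 52.4°C ✓; GC 10/21 = 47.6% ✓ — fails.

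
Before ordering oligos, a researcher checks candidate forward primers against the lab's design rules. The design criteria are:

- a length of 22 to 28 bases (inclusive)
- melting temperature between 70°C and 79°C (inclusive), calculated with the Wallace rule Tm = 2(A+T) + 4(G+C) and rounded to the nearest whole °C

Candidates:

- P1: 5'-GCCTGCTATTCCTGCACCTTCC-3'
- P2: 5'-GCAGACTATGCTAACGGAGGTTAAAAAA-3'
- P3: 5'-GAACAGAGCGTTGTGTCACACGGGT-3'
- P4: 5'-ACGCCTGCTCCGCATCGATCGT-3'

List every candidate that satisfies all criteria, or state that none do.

P1, P2, P3 and P4.

P1 (22 nt, A=2 T=7 G=3 C=10): length 22 ✓; Tm = 2·9 + 4·13 = 70°C ✓ — passes.
P2 (28 nt, A=12 T=5 G=7 C=4): length 28 ✓; Tm = 2·17 + 4·11 = 78°C ✓ — passes.
P3 (25 nt, A=6 T=5 G=9 C=5): length 25 ✓; Tm = 2·11 + 4·14 = 78°C ✓ — passes.
P4 (22 nt, A=3 T=5 G=5 C=9): length 22 ✓; Tm = 2·8 + 4·14 = 72°C ✓ — passes.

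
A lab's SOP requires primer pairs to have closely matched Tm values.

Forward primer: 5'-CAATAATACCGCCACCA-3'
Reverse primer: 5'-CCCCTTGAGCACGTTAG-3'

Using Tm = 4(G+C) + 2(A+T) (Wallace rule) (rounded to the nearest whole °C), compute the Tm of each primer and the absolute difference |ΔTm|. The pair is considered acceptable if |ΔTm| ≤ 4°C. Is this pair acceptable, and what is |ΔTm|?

|ΔTm| = 4°C; the pair is acceptable.

Forward: A=7 T=2 G=1 C=7 → Tm = 2·9 + 4·8 = 50°C.
Reverse: A=3 T=4 G=4 C=6 → Tm = 2·7 + 4·10 = 54°C.
|ΔTm| = |50 − 54| = 4°C, ≤ 4°C.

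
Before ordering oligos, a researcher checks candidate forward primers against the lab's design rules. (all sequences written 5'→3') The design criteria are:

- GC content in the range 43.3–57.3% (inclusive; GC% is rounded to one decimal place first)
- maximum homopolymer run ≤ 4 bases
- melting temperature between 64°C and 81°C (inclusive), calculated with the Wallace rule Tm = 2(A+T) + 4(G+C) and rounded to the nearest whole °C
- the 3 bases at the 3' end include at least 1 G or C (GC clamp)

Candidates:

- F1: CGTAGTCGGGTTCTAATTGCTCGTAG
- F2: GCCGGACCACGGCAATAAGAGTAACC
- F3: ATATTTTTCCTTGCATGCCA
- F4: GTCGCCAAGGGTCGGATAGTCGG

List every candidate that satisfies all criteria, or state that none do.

F1 only.

F1 (26 nt, A=4 T=9 G=8 C=5): GC 13/26 = 50.0% ✓; longest run = 3 ✓; Tm = 2·13 + 4·13 = 78°C ✓; 3' end TAG has 1 G/C ✓ — passes.
F2 (26 nt, A=9 T=2 G=7 C=8): GC 15/26 = 57.7%, outside 43.3–57.3% ✗; longest run = 2 ✓; Tm = 2·11 + 4·15 = 82°C, outside 64–81°C ✗; 3' end ACC has 2 G/C ✓ — fails.
F3 (20 nt, A=4 T=9 G=2 C=5): GC 7/20 = 35.0%, outside 43.3–57.3% ✗; longest run = 5, exceeds 4 ✗; Tm = 2·13 + 4·7 = 54°C, outside 64–81°C ✗; 3' end CCA has 2 G/C ✓ — fails.
F4 (23 nt, A=4 T=4 G=10 C=5): GC 15/23 = 65.2%, outside 43.3–57.3% ✗; longest run = 3 ✓; Tm = 2·8 + 4·15 = 76°C ✓; 3' end CGG has 3 G/C ✓ — fails.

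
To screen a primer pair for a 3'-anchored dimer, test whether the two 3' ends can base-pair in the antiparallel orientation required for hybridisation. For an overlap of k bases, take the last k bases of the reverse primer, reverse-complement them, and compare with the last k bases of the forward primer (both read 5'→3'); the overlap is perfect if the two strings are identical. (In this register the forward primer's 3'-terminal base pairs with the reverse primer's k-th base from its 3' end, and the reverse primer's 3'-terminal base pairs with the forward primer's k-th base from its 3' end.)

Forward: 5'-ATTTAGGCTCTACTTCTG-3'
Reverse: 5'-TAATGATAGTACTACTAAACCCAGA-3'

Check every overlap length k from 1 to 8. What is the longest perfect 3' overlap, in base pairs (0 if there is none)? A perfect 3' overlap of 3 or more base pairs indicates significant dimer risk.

Last 8 bases (5'→3') — forward …TACTTCTG, reverse …AACCCAGA.
Reverse complement of the reverse primer's last 8 bases: TCTGGGTT; its first k bases are the reverse complement of the reverse primer's last k bases, so a perfect k-base overlap needs the forward primer's last k bases to equal them.
Comparing (forward last k vs required): k=1: G vs T ✗; k=2: TG vs TC ✗; k=3: CTG vs TCT ✗; k=4: TCTG vs TCTG ✓; k=5: TTCTG vs TCTGG ✗; k=6: CTTCTG vs TCTGGG ✗; k=7: ACTTCTG vs TCTGGGT ✗; k=8: TACTTCTG vs TCTGGGTT ✗.
Only k = 4 is perfect, so the longest perfect 3' overlap is 4.

Longest perfect overlap: 4 complementary base pairs; significant dimer risk (threshold 3).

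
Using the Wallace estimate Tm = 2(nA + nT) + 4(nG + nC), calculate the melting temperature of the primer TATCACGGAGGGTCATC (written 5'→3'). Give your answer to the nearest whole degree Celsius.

52°C

Base counts: A=4, T=4, G=5, C=4 (length 17).
Tm = 2·(4+4) + 4·(5+4) = 2·8 + 4·9 = 16 + 36 = 52°C.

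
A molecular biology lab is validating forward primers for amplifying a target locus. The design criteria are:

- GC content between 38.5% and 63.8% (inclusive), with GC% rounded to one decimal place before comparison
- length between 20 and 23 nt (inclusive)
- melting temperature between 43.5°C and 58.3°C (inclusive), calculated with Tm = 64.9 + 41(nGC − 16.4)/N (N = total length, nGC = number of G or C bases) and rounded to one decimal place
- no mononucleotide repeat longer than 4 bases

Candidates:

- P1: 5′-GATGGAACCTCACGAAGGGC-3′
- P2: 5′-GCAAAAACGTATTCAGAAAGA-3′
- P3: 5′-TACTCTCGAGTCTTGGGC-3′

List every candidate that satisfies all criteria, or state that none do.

P1 (20 nt, A=6 T=2 G=7 C=5): GC 12/20 = 60.0% ✓; length 20 ✓; Tm = 64.9 + 41·(12 − 16.4)/20 = 55.9°C ✓; longest run = 3 ✓ — passes.
P2 (21 nt, A=11 T=3 G=4 C=3): GC 7/21 = 33.3%, outside 38.5–63.8% ✗; length 21 ✓; Tm = 64.9 + 41·(7 − 16.4)/21 = 46.5°C ✓; longest run = 5, exceeds 4 ✗ — fails.
P3 (18 nt, A=2 T=6 G=5 C=5): GC 10/18 = 55.6% ✓; length 18, outside 20–23 ✗; Tm = 64.9 + 41·(10 − 16.4)/18 = 50.3°C ✓; longest run = 3 ✓ — fails.

P1 only.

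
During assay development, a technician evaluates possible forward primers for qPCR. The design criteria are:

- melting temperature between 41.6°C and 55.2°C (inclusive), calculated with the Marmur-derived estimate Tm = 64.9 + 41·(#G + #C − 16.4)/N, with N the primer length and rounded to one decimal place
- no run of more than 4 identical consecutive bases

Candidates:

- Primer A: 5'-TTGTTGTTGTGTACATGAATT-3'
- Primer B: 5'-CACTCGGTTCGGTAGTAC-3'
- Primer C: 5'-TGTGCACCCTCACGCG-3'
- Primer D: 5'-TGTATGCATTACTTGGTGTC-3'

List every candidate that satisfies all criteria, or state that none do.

Primer A (21 nt, A=4 T=11 G=5 C=1): Tm = 64.9 + 41·(6 − 16.4)/21 = 44.6°C ✓; longest run = 2 ✓ — passes.
Primer B (18 nt, A=3 T=5 G=5 C=5): Tm = 64.9 + 41·(10 − 16.4)/18 = 50.3°C ✓; longest run = 2 ✓ — passes.
Primer C (16 nt, A=2 T=3 G=4 C=7): Tm = 64.9 + 41·(11 − 16.4)/16 = 51.1°C ✓; longest run = 3 ✓ — passes.
Primer D (20 nt, A=3 T=9 G=5 C=3): Tm = 64.9 + 41·(8 − 16.4)/20 = 47.7°C ✓; longest run = 2 ✓ — passes.

Primer A, Primer B, Primer C and Primer D.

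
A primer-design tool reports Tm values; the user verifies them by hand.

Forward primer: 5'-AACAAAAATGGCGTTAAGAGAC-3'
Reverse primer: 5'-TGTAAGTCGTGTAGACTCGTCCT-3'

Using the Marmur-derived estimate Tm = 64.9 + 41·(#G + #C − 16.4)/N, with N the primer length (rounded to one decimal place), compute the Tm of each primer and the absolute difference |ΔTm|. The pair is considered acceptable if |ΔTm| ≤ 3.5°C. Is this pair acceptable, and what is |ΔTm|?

Forward: G+C = 8, N = 22 → Tm = 64.9 + 41·(8 − 16.4)/22 = 49.2°C.
Reverse: G+C = 11, N = 23 → Tm = 64.9 + 41·(11 − 16.4)/23 = 55.3°C.
|ΔTm| = |49.2 − 55.3| = 6.1°C, > 3.5°C.

|ΔTm| = 6.1°C; the pair is not acceptable.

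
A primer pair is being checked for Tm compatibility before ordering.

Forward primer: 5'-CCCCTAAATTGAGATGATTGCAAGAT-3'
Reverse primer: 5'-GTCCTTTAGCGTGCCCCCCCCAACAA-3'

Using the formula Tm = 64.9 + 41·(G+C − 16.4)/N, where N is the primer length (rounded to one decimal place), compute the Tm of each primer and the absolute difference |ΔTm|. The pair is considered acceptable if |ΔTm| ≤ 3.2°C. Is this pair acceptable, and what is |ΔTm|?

Forward: G+C = 10, N = 26 → Tm = 64.9 + 41·(10 − 16.4)/26 = 54.8°C.
Reverse: G+C = 16, N = 26 → Tm = 64.9 + 41·(16 − 16.4)/26 = 64.3°C.
|ΔTm| = |54.8 − 64.3| = 9.5°C, > 3.2°C.

|ΔTm| = 9.5°C; the pair is not acceptable.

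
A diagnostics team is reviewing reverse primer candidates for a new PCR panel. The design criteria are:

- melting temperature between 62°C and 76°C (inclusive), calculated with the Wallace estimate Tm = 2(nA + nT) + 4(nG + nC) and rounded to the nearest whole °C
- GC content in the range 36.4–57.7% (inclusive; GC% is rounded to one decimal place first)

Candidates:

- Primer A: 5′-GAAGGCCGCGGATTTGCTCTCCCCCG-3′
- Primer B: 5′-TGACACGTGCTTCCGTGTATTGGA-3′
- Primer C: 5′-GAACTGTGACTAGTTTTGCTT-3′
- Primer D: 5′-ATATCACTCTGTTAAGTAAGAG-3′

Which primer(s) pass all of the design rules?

Primer B only.

Primer A (26 nt, A=3 T=5 G=8 C=10): Tm = 2·8 + 4·18 = 88°C, outside 62–76°C ✗; GC 18/26 = 69.2%, outside 36.4–57.7% ✗ — fails.
Primer B (24 nt, A=4 T=8 G=7 C=5): Tm = 2·12 + 4·12 = 72°C ✓; GC 12/24 = 50.0% ✓ — passes.
Primer C (21 nt, A=4 T=9 G=5 C=3): Tm = 2·13 + 4·8 = 58°C, outside 62–76°C ✗; GC 8/21 = 38.1% ✓ — fails.
Primer D (22 nt, A=8 T=7 G=4 C=3): Tm = 2·15 + 4·7 = 58°C, outside 62–76°C ✗; GC 7/22 = 31.8%, outside 36.4–57.7% ✗ — fails.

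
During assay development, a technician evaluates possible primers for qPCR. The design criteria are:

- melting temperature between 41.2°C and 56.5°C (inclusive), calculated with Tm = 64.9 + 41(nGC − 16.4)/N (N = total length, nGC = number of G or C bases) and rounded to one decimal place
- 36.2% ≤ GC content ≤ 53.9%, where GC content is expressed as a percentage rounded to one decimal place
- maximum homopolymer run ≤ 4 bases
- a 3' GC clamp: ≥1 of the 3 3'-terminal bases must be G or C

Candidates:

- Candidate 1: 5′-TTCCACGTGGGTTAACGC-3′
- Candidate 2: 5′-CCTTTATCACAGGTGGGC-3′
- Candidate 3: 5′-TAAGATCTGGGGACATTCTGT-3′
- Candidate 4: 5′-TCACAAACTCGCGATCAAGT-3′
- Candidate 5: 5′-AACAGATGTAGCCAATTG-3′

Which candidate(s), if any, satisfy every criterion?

Candidate 1 (18 nt, A=3 T=5 G=5 C=5): Tm = 64.9 + 41·(10 − 16.4)/18 = 50.3°C ✓; GC 10/18 = 55.6%, outside 36.2–53.9% ✗; longest run = 3 ✓; 3' end CGC has 3 G/C ✓ — fails.
Candidate 2 (18 nt, A=3 T=5 G=5 C=5): Tm = 64.9 + 41·(10 − 16.4)/18 = 50.3°C ✓; GC 10/18 = 55.6%, outside 36.2–53.9% ✗; longest run = 3 ✓; 3' end GGC has 3 G/C ✓ — fails.
Candidate 3 (21 nt, A=5 T=7 G=6 C=3): Tm = 64.9 + 41·(9 − 16.4)/21 = 50.5°C ✓; GC 9/21 = 42.9% ✓; longest run = 4 ✓; 3' end TGT has 1 G/C ✓ — passes.
Candidate 4 (20 nt, A=7 T=4 G=3 C=6): Tm = 64.9 + 41·(9 − 16.4)/20 = 49.7°C ✓; GC 9/20 = 45.0% ✓; longest run = 3 ✓; 3' end AGT has 1 G/C ✓ — passes.
Candidate 5 (18 nt, A=7 T=4 G=4 C=3): Tm = 64.9 + 41·(7 − 16.4)/18 = 43.5°C ✓; GC 7/18 = 38.9% ✓; longest run = 2 ✓; 3' end TTG has 1 G/C ✓ — passes.

Candidate 3, Candidate 4 and Candidate 5.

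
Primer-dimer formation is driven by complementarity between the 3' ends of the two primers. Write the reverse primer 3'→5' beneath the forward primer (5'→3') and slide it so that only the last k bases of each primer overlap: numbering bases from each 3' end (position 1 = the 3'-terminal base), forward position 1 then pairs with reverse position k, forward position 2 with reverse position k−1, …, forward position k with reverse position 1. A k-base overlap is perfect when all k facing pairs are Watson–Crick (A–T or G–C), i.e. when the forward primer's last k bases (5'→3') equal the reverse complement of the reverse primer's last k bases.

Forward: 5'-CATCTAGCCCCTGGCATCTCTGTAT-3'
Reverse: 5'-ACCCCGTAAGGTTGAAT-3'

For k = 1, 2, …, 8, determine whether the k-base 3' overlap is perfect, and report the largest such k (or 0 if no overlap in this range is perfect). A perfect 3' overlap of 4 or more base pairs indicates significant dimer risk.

Longest perfect overlap: 2 complementary base pairs; below the dimer-risk threshold (threshold 4).

Last 8 bases (5'→3') — forward …CTCTGTAT, reverse …GGTTGAAT.
Reverse complement of the reverse primer's last 8 bases: ATTCAACC; its first k bases are the reverse complement of the reverse primer's last k bases, so a perfect k-base overlap needs the forward primer's last k bases to equal them.
Comparing (forward last k vs required): k=1: T vs A ✗; k=2: AT vs AT ✓; k=3: TAT vs ATT ✗; k=4: GTAT vs ATTC ✗; k=5: TGTAT vs ATTCA ✗; k=6: CTGTAT vs ATTCAA ✗; k=7: TCTGTAT vs ATTCAAC ✗; k=8: CTCTGTAT vs ATTCAACC ✗.
Only k = 2 is perfect, so the longest perfect 3' overlap is 2.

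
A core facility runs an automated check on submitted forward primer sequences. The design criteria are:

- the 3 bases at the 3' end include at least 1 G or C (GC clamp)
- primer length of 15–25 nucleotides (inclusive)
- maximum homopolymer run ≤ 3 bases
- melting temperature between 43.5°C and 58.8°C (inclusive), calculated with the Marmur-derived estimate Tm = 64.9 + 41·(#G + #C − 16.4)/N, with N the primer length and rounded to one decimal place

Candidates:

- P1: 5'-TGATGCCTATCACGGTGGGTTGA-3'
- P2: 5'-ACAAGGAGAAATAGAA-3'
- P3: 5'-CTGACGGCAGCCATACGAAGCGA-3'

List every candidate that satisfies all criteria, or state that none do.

P1 (23 nt, A=4 T=7 G=8 C=4): 3' end TGA has 1 G/C ✓; length 23 ✓; longest run = 3 ✓; Tm = 64.9 + 41·(12 − 16.4)/23 = 57.1°C ✓ — passes.
P2 (16 nt, A=10 T=1 G=4 C=1): 3' end GAA has 1 G/C ✓; length 16 ✓; longest run = 3 ✓; Tm = 64.9 + 41·(5 − 16.4)/16 = 35.7°C, outside 43.5–58.8°C ✗ — fails.
P3 (23 nt, A=7 T=2 G=7 C=7): 3' end CGA has 2 G/C ✓; length 23 ✓; longest run = 2 ✓; Tm = 64.9 + 41·(14 − 16.4)/23 = 60.6°C, outside 43.5–58.8°C ✗ — fails.

P1 only.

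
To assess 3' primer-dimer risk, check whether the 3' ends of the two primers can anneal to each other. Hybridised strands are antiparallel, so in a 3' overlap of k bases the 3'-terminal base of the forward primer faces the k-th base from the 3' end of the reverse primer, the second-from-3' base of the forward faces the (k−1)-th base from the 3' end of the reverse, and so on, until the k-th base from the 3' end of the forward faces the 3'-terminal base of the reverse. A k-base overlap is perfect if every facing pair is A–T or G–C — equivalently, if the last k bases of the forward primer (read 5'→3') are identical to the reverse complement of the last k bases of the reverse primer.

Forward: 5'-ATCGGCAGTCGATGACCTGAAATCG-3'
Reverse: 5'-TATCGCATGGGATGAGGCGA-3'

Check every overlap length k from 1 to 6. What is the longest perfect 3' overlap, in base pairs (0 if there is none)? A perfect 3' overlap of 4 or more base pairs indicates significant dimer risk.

Longest perfect overlap: 3 complementary base pairs; below the dimer-risk threshold (threshold 4).

Last 6 bases (5'→3') — forward …AAATCG, reverse …AGGCGA.
Reverse complement of the reverse primer's last 6 bases: TCGCCT; its first k bases are the reverse complement of the reverse primer's last k bases, so a perfect k-base overlap needs the forward primer's last k bases to equal them.
Comparing (forward last k vs required): k=1: G vs T ✗; k=2: CG vs TC ✗; k=3: TCG vs TCG ✓; k=4: ATCG vs TCGC ✗; k=5: AATCG vs TCGCC ✗; k=6: AAATCG vs TCGCCT ✗.
Only k = 3 is perfect, so the longest perfect 3' overlap is 3.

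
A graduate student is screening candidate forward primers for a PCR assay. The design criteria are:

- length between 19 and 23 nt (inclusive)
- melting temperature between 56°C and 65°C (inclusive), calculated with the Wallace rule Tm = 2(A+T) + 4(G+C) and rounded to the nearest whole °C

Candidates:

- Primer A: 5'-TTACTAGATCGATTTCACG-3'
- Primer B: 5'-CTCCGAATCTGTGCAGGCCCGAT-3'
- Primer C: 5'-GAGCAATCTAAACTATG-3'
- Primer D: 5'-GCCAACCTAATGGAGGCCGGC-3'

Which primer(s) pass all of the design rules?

Primer A (19 nt, A=5 T=7 G=3 C=4): length 19 ✓; Tm = 2·12 + 4·7 = 52°C, outside 56–65°C ✗ — fails.
Primer B (23 nt, A=4 T=5 G=6 C=8): length 23 ✓; Tm = 2·9 + 4·14 = 74°C, outside 56–65°C ✗ — fails.
Primer C (17 nt, A=7 T=4 G=3 C=3): length 17, outside 19–23 ✗; Tm = 2·11 + 4·6 = 46°C, outside 56–65°C ✗ — fails.
Primer D (21 nt, A=5 T=2 G=7 C=7): length 21 ✓; Tm = 2·7 + 4·14 = 70°C, outside 56–65°C ✗ — fails.

None of the candidates satisfy all criteria.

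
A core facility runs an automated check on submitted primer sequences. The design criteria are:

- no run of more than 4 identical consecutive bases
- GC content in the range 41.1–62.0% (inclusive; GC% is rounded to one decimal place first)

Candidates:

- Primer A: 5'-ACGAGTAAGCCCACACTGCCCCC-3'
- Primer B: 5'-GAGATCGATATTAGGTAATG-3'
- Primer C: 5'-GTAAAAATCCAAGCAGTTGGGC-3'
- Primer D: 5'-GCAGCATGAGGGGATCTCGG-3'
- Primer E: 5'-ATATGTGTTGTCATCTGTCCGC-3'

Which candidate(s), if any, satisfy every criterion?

Primer E only.

Primer A (23 nt, A=6 T=2 G=4 C=11): longest run = 5, exceeds 4 ✗; GC 15/23 = 65.2%, outside 41.1–62.0% ✗ — fails.
Primer B (20 nt, A=7 T=6 G=6 C=1): longest run = 2 ✓; GC 7/20 = 35.0%, outside 41.1–62.0% ✗ — fails.
Primer C (22 nt, A=8 T=4 G=6 C=4): longest run = 5, exceeds 4 ✗; GC 10/22 = 45.5% ✓ — fails.
Primer D (20 nt, A=4 T=3 G=9 C=4): longest run = 4 ✓; GC 13/20 = 65.0%, outside 41.1–62.0% ✗ — fails.
Primer E (22 nt, A=3 T=9 G=5 C=5): longest run = 2 ✓; GC 10/22 = 45.5% ✓ — passes.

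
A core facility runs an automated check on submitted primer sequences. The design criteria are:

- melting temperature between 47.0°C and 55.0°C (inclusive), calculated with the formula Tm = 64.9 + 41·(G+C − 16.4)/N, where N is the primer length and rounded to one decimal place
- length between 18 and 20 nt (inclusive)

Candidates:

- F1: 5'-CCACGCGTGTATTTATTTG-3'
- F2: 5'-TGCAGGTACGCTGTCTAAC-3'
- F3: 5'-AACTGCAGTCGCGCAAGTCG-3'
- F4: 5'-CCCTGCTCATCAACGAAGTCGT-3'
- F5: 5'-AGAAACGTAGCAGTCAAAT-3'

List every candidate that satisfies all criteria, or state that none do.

F2 only.

F1 (19 nt, A=3 T=8 G=4 C=4): Tm = 64.9 + 41·(8 − 16.4)/19 = 46.8°C, outside 47.0–55.0°C ✗; length 19 ✓ — fails.
F2 (19 nt, A=4 T=5 G=5 C=5): Tm = 64.9 + 41·(10 − 16.4)/19 = 51.1°C ✓; length 19 ✓ — passes.
F3 (20 nt, A=5 T=3 G=6 C=6): Tm = 64.9 + 41·(12 − 16.4)/20 = 55.9°C, outside 47.0–55.0°C ✗; length 20 ✓ — fails.
F4 (22 nt, A=5 T=5 G=4 C=8): Tm = 64.9 + 41·(12 − 16.4)/22 = 56.7°C, outside 47.0–55.0°C ✗; length 22, outside 18–20 ✗ — fails.
F5 (19 nt, A=9 T=3 G=4 C=3): Tm = 64.9 + 41·(7 − 16.4)/19 = 44.6°C, outside 47.0–55.0°C ✗; length 19 ✓ — fails.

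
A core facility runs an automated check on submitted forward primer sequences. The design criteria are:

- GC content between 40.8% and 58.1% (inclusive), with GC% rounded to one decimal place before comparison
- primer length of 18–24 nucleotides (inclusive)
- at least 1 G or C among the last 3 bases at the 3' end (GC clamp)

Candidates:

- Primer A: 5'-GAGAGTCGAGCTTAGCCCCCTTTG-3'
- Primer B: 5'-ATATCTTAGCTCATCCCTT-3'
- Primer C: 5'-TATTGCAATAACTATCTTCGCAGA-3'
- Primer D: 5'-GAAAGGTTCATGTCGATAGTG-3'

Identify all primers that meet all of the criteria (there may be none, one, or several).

Primer A (24 nt, A=4 T=6 G=7 C=7): GC 14/24 = 58.3%, outside 40.8–58.1% ✗; length 24 ✓; 3' end TTG has 1 G/C ✓ — fails.
Primer B (19 nt, A=4 T=8 G=1 C=6): GC 7/19 = 36.8%, outside 40.8–58.1% ✗; length 19 ✓; 3' end CTT has 1 G/C ✓ — fails.
Primer C (24 nt, A=8 T=8 G=3 C=5): GC 8/24 = 33.3%, outside 40.8–58.1% ✗; length 24 ✓; 3' end AGA has 1 G/C ✓ — fails.
Primer D (21 nt, A=6 T=6 G=7 C=2): GC 9/21 = 42.9% ✓; length 21 ✓; 3' end GTG has 2 G/C ✓ — passes.

Primer D only.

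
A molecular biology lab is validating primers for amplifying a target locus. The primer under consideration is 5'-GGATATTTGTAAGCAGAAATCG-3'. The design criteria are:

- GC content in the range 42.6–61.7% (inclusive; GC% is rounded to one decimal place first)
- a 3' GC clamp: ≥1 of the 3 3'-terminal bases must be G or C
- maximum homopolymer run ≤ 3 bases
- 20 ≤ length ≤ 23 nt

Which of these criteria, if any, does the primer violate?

Base counts: A=8, T=6, G=6, C=2 (length 22).
GC content: GC 8/22 = 36.4%, outside 42.6–61.7% ✗
GC clamp: 3' end TCG has 2 G/C ✓
homopolymer run: longest run = 3 ✓
length: length 22 ✓

Fails: GC content.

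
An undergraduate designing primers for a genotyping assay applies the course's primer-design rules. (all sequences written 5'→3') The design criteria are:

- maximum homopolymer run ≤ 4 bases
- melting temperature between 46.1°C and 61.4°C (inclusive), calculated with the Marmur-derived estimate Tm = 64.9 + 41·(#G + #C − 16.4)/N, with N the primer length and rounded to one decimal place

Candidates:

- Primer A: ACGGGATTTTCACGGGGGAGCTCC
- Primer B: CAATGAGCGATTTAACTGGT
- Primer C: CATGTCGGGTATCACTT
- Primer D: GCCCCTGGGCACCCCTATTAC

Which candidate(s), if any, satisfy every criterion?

Primer B and Primer D.

Primer A (24 nt, A=4 T=5 G=9 C=6): longest run = 5, exceeds 4 ✗; Tm = 64.9 + 41·(15 − 16.4)/24 = 62.5°C, outside 46.1–61.4°C ✗ — fails.
Primer B (20 nt, A=6 T=6 G=5 C=3): longest run = 3 ✓; Tm = 64.9 + 41·(8 − 16.4)/20 = 47.7°C ✓ — passes.
Primer C (17 nt, A=3 T=6 G=4 C=4): longest run = 3 ✓; Tm = 64.9 + 41·(8 − 16.4)/17 = 44.6°C, outside 46.1–61.4°C ✗ — fails.
Primer D (21 nt, A=3 T=4 G=4 C=10): longest run = 4 ✓; Tm = 64.9 + 41·(14 − 16.4)/21 = 60.2°C ✓ — passes.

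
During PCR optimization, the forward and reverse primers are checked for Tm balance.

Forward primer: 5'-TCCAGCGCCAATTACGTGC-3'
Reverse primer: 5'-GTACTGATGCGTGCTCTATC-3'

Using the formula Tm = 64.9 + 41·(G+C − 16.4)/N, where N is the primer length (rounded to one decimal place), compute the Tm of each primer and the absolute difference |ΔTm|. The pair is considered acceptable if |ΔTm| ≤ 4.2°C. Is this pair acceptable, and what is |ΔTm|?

Forward: G+C = 11, N = 19 → Tm = 64.9 + 41·(11 − 16.4)/19 = 53.2°C.
Reverse: G+C = 10, N = 20 → Tm = 64.9 + 41·(10 − 16.4)/20 = 51.8°C.
|ΔTm| = |53.2 − 51.8| = 1.4°C, ≤ 4.2°C.

|ΔTm| = 1.4°C; the pair is acceptable.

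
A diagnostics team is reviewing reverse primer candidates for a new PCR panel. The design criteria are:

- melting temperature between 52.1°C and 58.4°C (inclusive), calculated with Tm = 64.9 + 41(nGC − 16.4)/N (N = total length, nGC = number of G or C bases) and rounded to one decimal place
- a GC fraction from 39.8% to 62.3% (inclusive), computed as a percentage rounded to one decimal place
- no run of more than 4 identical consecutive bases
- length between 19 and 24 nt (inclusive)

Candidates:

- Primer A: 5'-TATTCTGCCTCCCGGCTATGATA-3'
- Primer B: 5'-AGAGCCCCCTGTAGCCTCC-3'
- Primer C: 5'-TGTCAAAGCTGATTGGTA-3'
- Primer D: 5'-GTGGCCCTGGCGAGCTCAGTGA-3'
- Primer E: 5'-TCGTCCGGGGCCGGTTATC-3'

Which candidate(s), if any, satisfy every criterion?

Primer A only.

Primer A (23 nt, A=4 T=8 G=4 C=7): Tm = 64.9 + 41·(11 − 16.4)/23 = 55.3°C ✓; GC 11/23 = 47.8% ✓; longest run = 3 ✓; length 23 ✓ — passes.
Primer B (19 nt, A=3 T=3 G=4 C=9): Tm = 64.9 + 41·(13 − 16.4)/19 = 57.6°C ✓; GC 13/19 = 68.4%, outside 39.8–62.3% ✗; longest run = 5, exceeds 4 ✗; length 19 ✓ — fails.
Primer C (18 nt, A=5 T=6 G=5 C=2): Tm = 64.9 + 41·(7 − 16.4)/18 = 43.5°C, outside 52.1–58.4°C ✗; GC 7/18 = 38.9%, outside 39.8–62.3% ✗; longest run = 3 ✓; length 18, outside 19–24 ✗ — fails.
Primer D (22 nt, A=3 T=4 G=9 C=6): Tm = 64.9 + 41·(15 − 16.4)/22 = 62.3°C, outside 52.1–58.4°C ✗; GC 15/22 = 68.2%, outside 39.8–62.3% ✗; longest run = 3 ✓; length 22 ✓ — fails.
Primer E (19 nt, A=1 T=5 G=7 C=6): Tm = 64.9 + 41·(13 − 16.4)/19 = 57.6°C ✓; GC 13/19 = 68.4%, outside 39.8–62.3% ✗; longest run = 4 ✓; length 19 ✓ — fails.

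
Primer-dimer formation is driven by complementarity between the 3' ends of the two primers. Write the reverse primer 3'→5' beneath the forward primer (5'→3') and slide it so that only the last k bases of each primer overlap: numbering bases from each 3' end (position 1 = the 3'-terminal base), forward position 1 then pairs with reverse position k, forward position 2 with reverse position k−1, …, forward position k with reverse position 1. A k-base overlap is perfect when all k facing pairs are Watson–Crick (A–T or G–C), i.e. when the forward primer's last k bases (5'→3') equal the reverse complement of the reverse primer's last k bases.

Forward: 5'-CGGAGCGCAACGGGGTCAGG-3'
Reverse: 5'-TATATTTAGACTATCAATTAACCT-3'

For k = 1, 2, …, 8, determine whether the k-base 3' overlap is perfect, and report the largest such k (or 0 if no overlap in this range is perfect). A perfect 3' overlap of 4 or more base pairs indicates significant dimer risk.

Last 8 bases (5'→3') — forward …GGGTCAGG, reverse …ATTAACCT.
Reverse complement of the reverse primer's last 8 bases: AGGTTAAT; its first k bases are the reverse complement of the reverse primer's last k bases, so a perfect k-base overlap needs the forward primer's last k bases to equal them.
Comparing (forward last k vs required): k=1: G vs A ✗; k=2: GG vs AG ✗; k=3: AGG vs AGG ✓; k=4: CAGG vs AGGT ✗; k=5: TCAGG vs AGGTT ✗; k=6: GTCAGG vs AGGTTA ✗; k=7: GGTCAGG vs AGGTTAA ✗; k=8: GGGTCAGG vs AGGTTAAT ✗.
Only k = 3 is perfect, so the longest perfect 3' overlap is 3.

Longest perfect overlap: 3 complementary base pairs; below the dimer-risk threshold (threshold 4).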